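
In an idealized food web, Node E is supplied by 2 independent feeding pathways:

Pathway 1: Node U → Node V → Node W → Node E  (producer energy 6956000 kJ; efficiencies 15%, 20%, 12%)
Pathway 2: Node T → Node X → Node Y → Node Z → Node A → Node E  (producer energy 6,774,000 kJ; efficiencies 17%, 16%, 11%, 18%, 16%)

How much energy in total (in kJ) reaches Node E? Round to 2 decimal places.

Pathway 1: 6956000 × 0.15 × 0.2 × 0.12 = 25041.6 kJ
Pathway 2: 6774000 × 0.17 × 0.16 × 0.11 × 0.18 × 0.16 = 583.7128704 kJ
Total at Node E: 25041.6 + 583.7128704 = 25625.3128704 kJ

25625.31 kJ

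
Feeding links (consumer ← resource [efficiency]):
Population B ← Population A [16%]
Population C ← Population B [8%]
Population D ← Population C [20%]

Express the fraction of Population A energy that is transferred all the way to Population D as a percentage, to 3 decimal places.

0.256%

Product of link efficiencies: 0.16 × 0.08 × 0.2 = 0.00256
As a percentage: 0.00256 × 100 = 0.256%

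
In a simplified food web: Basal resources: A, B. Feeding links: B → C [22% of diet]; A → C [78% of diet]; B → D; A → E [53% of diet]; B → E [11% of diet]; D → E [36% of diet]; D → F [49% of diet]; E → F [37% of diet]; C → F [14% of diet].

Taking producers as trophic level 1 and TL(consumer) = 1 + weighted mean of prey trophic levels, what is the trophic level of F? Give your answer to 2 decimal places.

3.13

C: 1 + (0.22×1 + 0.78×1) = 2
D: 1 + 1 = 2
E: 1 + (0.53×1 + 0.11×1 + 0.36×2) = 2.36
F: 1 + (0.49×2 + 0.37×2.36 + 0.14×2) = 3.1332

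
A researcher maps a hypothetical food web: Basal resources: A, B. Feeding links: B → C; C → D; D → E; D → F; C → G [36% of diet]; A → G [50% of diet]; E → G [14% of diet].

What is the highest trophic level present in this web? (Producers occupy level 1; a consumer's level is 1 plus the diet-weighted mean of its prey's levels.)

4

C: 1 + 1 = 2
D: 1 + 2 = 3
E: 1 + 3 = 4
F: 1 + 3 = 4
G: 1 + (0.36×2 + 0.5×1 + 0.14×4) = 2.78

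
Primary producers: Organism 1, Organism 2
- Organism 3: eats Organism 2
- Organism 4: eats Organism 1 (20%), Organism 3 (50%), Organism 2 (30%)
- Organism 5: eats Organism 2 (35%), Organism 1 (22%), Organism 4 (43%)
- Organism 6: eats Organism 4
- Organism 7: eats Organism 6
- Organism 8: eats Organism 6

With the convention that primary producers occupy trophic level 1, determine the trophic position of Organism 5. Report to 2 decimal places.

2.65

Organism 3: 1 + 1 = 2
Organism 4: 1 + (0.2×1 + 0.5×2 + 0.3×1) = 2.5
Organism 5: 1 + (0.35×1 + 0.22×1 + 0.43×2.5) = 2.645
Organism 6: 1 + 2.5 = 3.5
Organism 7: 1 + 3.5 = 4.5
Organism 8: 1 + 3.5 = 4.5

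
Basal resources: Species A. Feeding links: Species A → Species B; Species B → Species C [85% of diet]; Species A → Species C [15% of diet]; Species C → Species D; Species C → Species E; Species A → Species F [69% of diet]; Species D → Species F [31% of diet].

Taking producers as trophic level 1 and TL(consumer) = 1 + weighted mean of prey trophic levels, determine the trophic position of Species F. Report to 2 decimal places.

Species B: 1 + 1 = 2
Species C: 1 + (0.85×2 + 0.15×1) = 2.85
Species D: 1 + 2.85 = 3.85
Species E: 1 + 2.85 = 3.85
Species F: 1 + (0.69×1 + 0.31×3.85) = 2.8835

2.88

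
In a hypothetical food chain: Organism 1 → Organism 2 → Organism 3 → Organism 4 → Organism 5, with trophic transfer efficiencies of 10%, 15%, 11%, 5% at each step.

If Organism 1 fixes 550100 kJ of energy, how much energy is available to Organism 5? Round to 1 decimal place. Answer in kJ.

45.4 kJ

Organism 2: 550100 × 0.1 = 55010 kJ
Organism 3: 55010 × 0.15 = 8251.5 kJ
Organism 4: 8251.5 × 0.11 = 907.665 kJ
Organism 5: 907.665 × 0.05 = 45.38325 kJ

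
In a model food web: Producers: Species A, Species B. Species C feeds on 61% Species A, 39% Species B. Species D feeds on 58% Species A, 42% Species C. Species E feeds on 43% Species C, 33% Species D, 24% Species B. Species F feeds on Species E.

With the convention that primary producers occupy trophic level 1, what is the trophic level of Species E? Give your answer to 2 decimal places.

Species C: 1 + (0.61×1 + 0.39×1) = 2
Species D: 1 + (0.58×1 + 0.42×2) = 2.42
Species E: 1 + (0.43×2 + 0.33×2.42 + 0.24×1) = 2.8986
Species F: 1 + 2.8986 = 3.8986

2.90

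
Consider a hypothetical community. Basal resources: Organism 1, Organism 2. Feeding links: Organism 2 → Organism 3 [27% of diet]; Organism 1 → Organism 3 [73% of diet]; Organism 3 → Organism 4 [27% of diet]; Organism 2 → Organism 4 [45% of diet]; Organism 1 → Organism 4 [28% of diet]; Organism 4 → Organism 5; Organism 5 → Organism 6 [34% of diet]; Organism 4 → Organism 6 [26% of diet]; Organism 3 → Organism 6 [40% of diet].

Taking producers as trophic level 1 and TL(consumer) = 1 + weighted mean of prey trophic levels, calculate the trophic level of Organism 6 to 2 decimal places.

3.50

Organism 3: 1 + (0.27×1 + 0.73×1) = 2
Organism 4: 1 + (0.27×2 + 0.45×1 + 0.28×1) = 2.27
Organism 5: 1 + 2.27 = 3.27
Organism 6: 1 + (0.34×3.27 + 0.26×2.27 + 0.4×2) = 3.502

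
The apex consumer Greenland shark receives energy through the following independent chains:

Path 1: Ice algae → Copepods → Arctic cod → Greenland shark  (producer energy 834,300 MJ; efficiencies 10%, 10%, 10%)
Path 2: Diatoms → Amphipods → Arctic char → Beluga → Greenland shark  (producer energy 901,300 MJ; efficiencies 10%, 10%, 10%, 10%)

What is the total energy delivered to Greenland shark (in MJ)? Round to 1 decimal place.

Path 1: 834300 × 0.1 × 0.1 × 0.1 = 834.3 MJ
Path 2: 901300 × 0.1 × 0.1 × 0.1 × 0.1 = 90.13 MJ
Total at Greenland shark: 834.3 + 90.13 = 924.43 MJ

924.4 MJ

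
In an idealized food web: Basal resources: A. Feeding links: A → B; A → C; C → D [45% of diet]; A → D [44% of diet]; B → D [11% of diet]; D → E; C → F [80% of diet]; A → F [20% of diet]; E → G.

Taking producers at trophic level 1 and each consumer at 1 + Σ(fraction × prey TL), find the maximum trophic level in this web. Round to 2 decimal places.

B: 1 + 1 = 2
C: 1 + 1 = 2
D: 1 + (0.45×2 + 0.44×1 + 0.11×2) = 2.56
E: 1 + 2.56 = 3.56
F: 1 + (0.8×2 + 0.2×1) = 2.8
G: 1 + 3.56 = 4.56

4.56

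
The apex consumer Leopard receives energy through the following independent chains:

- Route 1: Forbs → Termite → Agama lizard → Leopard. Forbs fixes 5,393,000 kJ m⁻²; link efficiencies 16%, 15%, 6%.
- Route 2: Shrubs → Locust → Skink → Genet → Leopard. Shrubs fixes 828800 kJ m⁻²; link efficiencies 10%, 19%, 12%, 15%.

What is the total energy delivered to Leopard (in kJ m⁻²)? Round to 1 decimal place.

8049.4 kJ m⁻²

Route 1: 5393000 × 0.16 × 0.15 × 0.06 = 7765.92 kJ m⁻²
Route 2: 828800 × 0.1 × 0.19 × 0.12 × 0.15 = 283.4496 kJ m⁻²
Total at Leopard: 7765.92 + 283.4496 = 8049.3696 kJ m⁻²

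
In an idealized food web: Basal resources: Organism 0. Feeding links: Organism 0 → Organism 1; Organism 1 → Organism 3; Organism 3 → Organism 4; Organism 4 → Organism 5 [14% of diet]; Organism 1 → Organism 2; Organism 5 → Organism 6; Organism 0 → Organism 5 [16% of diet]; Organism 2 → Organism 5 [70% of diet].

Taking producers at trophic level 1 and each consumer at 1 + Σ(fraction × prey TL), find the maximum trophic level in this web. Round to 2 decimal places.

4.82

Organism 1: 1 + 1 = 2
Organism 2: 1 + 2 = 3
Organism 3: 1 + 2 = 3
Organism 4: 1 + 3 = 4
Organism 5: 1 + (0.14×4 + 0.16×1 + 0.7×3) = 3.82
Organism 6: 1 + 3.82 = 4.82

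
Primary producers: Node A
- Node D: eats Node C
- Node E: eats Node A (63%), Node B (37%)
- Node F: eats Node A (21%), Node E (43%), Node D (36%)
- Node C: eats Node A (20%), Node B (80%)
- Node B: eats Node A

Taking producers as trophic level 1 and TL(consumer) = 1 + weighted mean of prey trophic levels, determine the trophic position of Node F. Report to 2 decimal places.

3.60

Node B: 1 + 1 = 2
Node C: 1 + (0.2×1 + 0.8×2) = 2.8
Node D: 1 + 2.8 = 3.8
Node E: 1 + (0.63×1 + 0.37×2) = 2.37
Node F: 1 + (0.21×1 + 0.43×2.37 + 0.36×3.8) = 3.5971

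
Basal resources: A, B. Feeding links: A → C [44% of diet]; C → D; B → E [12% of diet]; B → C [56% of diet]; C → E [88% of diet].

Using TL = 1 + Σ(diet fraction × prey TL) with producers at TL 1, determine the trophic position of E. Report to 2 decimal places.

C: 1 + (0.56×1 + 0.44×1) = 2
D: 1 + 2 = 3
E: 1 + (0.12×1 + 0.88×2) = 2.88

2.88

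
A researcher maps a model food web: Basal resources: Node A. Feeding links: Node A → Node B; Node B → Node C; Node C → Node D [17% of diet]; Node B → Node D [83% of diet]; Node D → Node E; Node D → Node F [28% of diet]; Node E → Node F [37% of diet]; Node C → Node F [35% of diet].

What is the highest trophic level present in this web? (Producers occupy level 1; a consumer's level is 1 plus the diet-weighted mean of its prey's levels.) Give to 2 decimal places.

4.48

Node B: 1 + 1 = 2
Node C: 1 + 2 = 3
Node D: 1 + (0.17×3 + 0.83×2) = 3.17
Node E: 1 + 3.17 = 4.17
Node F: 1 + (0.28×3.17 + 0.37×4.17 + 0.35×3) = 4.4805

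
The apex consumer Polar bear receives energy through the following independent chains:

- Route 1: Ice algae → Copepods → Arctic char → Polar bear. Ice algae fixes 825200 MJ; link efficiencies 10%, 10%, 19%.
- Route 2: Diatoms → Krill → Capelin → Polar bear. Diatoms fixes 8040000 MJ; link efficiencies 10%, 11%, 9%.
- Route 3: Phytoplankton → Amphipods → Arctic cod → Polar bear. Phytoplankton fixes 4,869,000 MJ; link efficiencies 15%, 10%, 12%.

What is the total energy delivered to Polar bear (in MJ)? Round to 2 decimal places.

Route 1: 825200 × 0.1 × 0.1 × 0.19 = 1567.88 MJ
Route 2: 8040000 × 0.1 × 0.11 × 0.09 = 7959.6 MJ
Route 3: 4869000 × 0.15 × 0.1 × 0.12 = 8764.2 MJ
Total at Polar bear: 1567.88 + 7959.6 + 8764.2 = 18291.68 MJ

18291.68 MJ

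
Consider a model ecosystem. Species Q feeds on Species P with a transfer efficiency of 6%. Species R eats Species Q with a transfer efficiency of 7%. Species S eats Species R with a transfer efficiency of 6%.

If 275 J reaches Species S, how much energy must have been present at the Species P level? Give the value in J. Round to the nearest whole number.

Cumulative transfer efficiency: 0.06 × 0.07 × 0.06 = 0.000252
Species P energy = 275 / 0.000252 = 1091270 J

1091270 J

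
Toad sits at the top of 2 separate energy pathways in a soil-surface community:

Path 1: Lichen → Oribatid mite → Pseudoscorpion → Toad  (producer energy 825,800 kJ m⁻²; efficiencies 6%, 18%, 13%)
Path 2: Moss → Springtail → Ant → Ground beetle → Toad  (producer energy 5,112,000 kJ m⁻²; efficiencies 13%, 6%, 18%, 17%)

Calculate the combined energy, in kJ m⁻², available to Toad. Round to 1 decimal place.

2379.6 kJ m⁻²

Path 1: 825800 × 0.06 × 0.18 × 0.13 = 1159.4232 kJ m⁻²
Path 2: 5112000 × 0.13 × 0.06 × 0.18 × 0.17 = 1220.13216 kJ m⁻²
Total at Toad: 1159.4232 + 1220.13216 = 2379.55536 kJ m⁻²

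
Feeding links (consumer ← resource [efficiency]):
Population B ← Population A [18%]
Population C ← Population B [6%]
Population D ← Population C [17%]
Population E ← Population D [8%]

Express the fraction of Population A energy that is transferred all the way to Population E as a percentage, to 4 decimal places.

Product of link efficiencies: 0.18 × 0.06 × 0.17 × 0.08 = 0.00014688
As a percentage: 0.00014688 × 100 = 0.0147%

0.0147%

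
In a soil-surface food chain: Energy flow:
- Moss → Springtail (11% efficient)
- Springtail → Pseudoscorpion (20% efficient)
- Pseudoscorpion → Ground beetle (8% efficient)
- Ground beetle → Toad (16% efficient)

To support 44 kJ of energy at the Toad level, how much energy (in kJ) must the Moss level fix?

156250 kJ

Cumulative transfer efficiency: 0.11 × 0.2 × 0.08 × 0.16 = 0.0002816
Moss energy = 44 / 0.0002816 = 156250 kJ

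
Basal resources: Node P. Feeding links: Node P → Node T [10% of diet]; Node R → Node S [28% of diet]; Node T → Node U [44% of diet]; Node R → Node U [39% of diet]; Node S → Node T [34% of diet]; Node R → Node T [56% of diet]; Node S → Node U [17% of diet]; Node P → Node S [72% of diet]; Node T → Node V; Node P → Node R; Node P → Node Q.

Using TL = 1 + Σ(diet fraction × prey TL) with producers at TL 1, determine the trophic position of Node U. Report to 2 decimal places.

Node Q: 1 + 1 = 2
Node R: 1 + 1 = 2
Node S: 1 + (0.72×1 + 0.28×2) = 2.28
Node T: 1 + (0.34×2.28 + 0.1×1 + 0.56×2) = 2.9952
Node U: 1 + (0.39×2 + 0.17×2.28 + 0.44×2.9952) = 3.485488
Node V: 1 + 2.9952 = 3.9952

3.49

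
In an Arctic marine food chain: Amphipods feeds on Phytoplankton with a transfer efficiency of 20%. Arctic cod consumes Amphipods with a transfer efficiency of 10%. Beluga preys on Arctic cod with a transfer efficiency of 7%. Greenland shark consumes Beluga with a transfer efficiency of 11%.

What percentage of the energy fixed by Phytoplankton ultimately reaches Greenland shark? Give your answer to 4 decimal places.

Product of link efficiencies: 0.2 × 0.1 × 0.07 × 0.11 = 0.000154
As a percentage: 0.000154 × 100 = 0.0154%

0.0154%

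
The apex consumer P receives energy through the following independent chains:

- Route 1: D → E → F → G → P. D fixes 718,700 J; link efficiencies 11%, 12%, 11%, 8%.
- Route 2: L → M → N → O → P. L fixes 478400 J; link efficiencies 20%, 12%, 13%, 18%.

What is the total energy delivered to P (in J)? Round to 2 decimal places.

Route 1: 718700 × 0.11 × 0.12 × 0.11 × 0.08 = 83.484192 J
Route 2: 478400 × 0.2 × 0.12 × 0.13 × 0.18 = 268.66944 J
Total at P: 83.484192 + 268.66944 = 352.153632 J

352.15 J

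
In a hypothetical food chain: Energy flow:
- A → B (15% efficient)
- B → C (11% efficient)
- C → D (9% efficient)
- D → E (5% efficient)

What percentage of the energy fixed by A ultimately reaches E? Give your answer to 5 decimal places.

0.00743%

Product of link efficiencies: 0.15 × 0.11 × 0.09 × 0.05 = 0.00007425
As a percentage: 0.00007425 × 100 = 0.00743%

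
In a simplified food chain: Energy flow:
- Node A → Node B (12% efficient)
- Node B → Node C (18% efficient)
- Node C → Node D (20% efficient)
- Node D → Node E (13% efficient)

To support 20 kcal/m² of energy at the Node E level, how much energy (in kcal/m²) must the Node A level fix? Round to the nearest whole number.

35613 kcal/m²

Cumulative transfer efficiency: 0.12 × 0.18 × 0.2 × 0.13 = 0.0005616
Node A energy = 20 / 0.0005616 = 35613 kcal/m²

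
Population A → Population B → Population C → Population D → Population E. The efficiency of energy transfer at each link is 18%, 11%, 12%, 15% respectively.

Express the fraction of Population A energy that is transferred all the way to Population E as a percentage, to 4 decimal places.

Product of link efficiencies: 0.18 × 0.11 × 0.12 × 0.15 = 0.0003564
As a percentage: 0.0003564 × 100 = 0.0356%

0.0356%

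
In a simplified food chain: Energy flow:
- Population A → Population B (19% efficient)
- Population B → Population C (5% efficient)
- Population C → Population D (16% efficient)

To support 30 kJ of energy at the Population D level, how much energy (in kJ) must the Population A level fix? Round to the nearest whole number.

Cumulative transfer efficiency: 0.19 × 0.05 × 0.16 = 0.00152
Population A energy = 30 / 0.00152 = 19737 kJ

19737 kJ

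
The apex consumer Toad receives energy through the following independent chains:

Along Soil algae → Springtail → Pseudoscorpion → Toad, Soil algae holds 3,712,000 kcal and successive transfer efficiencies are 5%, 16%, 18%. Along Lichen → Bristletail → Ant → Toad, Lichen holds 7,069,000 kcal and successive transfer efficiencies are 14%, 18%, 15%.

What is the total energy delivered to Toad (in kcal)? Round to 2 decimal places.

Via Soil algae: 3712000 × 0.05 × 0.16 × 0.18 = 5345.28 kcal
Via Lichen: 7069000 × 0.14 × 0.18 × 0.15 = 26720.82 kcal
Total at Toad: 5345.28 + 26720.82 = 32066.1 kcal

32066.10 kcal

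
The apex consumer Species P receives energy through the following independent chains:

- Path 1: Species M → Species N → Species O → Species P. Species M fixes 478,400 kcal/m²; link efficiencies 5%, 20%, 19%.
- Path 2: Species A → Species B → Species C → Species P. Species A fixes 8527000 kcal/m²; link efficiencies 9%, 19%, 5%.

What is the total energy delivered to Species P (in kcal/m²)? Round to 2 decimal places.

Path 1: 478400 × 0.05 × 0.2 × 0.19 = 908.96 kcal/m²
Path 2: 8527000 × 0.09 × 0.19 × 0.05 = 7290.585 kcal/m²
Total at Species P: 908.96 + 7290.585 = 8199.545 kcal/m²

8199.55 kcal/m²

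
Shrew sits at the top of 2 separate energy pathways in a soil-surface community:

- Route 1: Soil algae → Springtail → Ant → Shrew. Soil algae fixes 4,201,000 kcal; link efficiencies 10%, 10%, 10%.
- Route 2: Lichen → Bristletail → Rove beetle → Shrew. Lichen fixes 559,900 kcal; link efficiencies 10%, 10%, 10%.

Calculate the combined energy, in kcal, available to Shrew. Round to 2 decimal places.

4760.90 kcal

Route 1: 4201000 × 0.1 × 0.1 × 0.1 = 4201 kcal
Route 2: 559900 × 0.1 × 0.1 × 0.1 = 559.9 kcal
Total at Shrew: 4201 + 559.9 = 4760.9 kcal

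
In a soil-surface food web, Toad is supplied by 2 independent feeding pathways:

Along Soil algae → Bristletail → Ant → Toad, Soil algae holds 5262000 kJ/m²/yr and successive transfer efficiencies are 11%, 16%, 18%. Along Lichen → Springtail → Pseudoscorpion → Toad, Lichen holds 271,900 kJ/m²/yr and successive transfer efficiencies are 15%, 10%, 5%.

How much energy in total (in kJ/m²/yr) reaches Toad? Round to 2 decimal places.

Via Soil algae: 5262000 × 0.11 × 0.16 × 0.18 = 16670.016 kJ/m²/yr
Via Lichen: 271900 × 0.15 × 0.1 × 0.05 = 203.925 kJ/m²/yr
Total at Toad: 16670.016 + 203.925 = 16873.941 kJ/m²/yr

16873.94 kJ/m²/yr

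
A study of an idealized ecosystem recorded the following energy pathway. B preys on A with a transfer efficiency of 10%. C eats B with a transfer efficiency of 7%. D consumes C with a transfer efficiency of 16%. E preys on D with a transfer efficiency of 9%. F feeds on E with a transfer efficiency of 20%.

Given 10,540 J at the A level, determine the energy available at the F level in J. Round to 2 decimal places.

B: 10540 × 0.1 = 1054 J
C: 1054 × 0.07 = 73.78 J
D: 73.78 × 0.16 = 11.8048 J
E: 11.8048 × 0.09 = 1.062432 J
F: 1.062432 × 0.2 = 0.2124864 J

0.21 J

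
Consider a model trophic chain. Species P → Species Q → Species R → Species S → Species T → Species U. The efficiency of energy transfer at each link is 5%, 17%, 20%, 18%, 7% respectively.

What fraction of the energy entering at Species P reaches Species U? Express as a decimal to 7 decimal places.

Product of link efficiencies: 0.05 × 0.17 × 0.2 × 0.18 × 0.07 = 0.00002142

0.0000214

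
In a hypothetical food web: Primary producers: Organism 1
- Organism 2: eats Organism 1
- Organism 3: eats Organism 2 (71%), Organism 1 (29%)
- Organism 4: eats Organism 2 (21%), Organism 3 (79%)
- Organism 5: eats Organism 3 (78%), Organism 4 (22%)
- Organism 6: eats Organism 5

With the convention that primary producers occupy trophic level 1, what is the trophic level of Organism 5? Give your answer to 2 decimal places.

3.90

Organism 2: 1 + 1 = 2
Organism 3: 1 + (0.71×2 + 0.29×1) = 2.71
Organism 4: 1 + (0.21×2 + 0.79×2.71) = 3.5609
Organism 5: 1 + (0.78×2.71 + 0.22×3.5609) = 3.897198
Organism 6: 1 + 3.897198 = 4.897198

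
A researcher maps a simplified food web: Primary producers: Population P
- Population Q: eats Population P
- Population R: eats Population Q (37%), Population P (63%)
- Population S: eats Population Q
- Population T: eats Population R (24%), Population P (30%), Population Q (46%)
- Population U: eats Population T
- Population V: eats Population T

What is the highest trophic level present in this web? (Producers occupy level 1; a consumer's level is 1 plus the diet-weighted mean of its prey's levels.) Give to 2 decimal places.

3.79

Population Q: 1 + 1 = 2
Population R: 1 + (0.37×2 + 0.63×1) = 2.37
Population S: 1 + 2 = 3
Population T: 1 + (0.24×2.37 + 0.3×1 + 0.46×2) = 2.7888
Population U: 1 + 2.7888 = 3.7888
Population V: 1 + 2.7888 = 3.7888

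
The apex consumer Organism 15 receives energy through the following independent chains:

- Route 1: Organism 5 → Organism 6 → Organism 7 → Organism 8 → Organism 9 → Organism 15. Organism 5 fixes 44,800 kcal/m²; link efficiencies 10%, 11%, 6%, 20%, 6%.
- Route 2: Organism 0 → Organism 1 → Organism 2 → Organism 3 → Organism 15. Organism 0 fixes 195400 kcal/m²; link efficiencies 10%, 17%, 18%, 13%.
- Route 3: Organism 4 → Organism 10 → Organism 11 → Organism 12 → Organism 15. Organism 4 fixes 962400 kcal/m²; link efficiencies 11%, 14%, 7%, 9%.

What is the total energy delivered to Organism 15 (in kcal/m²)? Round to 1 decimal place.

171.5 kcal/m²

Route 1: 44800 × 0.1 × 0.11 × 0.06 × 0.2 × 0.06 = 0.354816 kcal/m²
Route 2: 195400 × 0.1 × 0.17 × 0.18 × 0.13 = 77.73012 kcal/m²
Route 3: 962400 × 0.11 × 0.14 × 0.07 × 0.09 = 93.372048 kcal/m²
Total at Organism 15: 0.354816 + 77.73012 + 93.372048 = 171.456984 kcal/m²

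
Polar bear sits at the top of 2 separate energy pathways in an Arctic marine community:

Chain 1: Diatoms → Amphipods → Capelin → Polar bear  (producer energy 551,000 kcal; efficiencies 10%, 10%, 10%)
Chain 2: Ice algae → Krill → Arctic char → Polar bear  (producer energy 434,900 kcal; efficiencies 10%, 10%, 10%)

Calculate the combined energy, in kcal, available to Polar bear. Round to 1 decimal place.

Chain 1: 551000 × 0.1 × 0.1 × 0.1 = 551 kcal
Chain 2: 434900 × 0.1 × 0.1 × 0.1 = 434.9 kcal
Total at Polar bear: 551 + 434.9 = 985.9 kcal

985.9 kcal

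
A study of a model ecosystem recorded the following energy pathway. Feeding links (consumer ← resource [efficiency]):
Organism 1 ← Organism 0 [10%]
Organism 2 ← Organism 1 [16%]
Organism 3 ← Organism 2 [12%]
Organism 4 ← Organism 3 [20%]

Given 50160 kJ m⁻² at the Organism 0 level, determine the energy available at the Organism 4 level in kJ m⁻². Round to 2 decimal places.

Organism 1: 50160 × 0.1 = 5016 kJ m⁻²
Organism 2: 5016 × 0.16 = 802.56 kJ m⁻²
Organism 3: 802.56 × 0.12 = 96.3072 kJ m⁻²
Organism 4: 96.3072 × 0.2 = 19.26144 kJ m⁻²

19.26 kJ m⁻²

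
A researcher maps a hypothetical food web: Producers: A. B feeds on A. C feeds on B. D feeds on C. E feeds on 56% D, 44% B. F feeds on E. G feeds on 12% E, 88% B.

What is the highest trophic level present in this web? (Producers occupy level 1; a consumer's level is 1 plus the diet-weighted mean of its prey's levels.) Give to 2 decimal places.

5.12

B: 1 + 1 = 2
C: 1 + 2 = 3
D: 1 + 3 = 4
E: 1 + (0.56×4 + 0.44×2) = 4.12
F: 1 + 4.12 = 5.12
G: 1 + (0.12×4.12 + 0.88×2) = 3.2544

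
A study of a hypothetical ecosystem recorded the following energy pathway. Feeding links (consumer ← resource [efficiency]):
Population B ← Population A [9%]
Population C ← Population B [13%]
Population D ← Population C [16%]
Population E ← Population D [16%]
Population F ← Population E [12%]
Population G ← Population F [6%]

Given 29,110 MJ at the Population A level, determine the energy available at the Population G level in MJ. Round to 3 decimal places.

Population B: 29110 × 0.09 = 2619.9 MJ
Population C: 2619.9 × 0.13 = 340.587 MJ
Population D: 340.587 × 0.16 = 54.49392 MJ
Population E: 54.49392 × 0.16 = 8.7190272 MJ
Population F: 8.7190272 × 0.12 = 1.046283264 MJ
Population G: 1.046283264 × 0.06 = 0.06277699584 MJ

0.063 MJ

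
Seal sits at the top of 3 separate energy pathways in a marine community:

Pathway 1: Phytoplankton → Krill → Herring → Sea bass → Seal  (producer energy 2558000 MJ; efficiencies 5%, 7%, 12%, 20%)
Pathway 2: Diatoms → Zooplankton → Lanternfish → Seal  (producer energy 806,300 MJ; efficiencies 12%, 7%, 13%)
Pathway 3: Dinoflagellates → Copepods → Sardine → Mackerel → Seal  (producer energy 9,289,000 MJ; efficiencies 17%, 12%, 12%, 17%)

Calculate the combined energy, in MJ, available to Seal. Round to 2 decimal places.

4961.06 MJ

Pathway 1: 2558000 × 0.05 × 0.07 × 0.12 × 0.2 = 214.872 MJ
Pathway 2: 806300 × 0.12 × 0.07 × 0.13 = 880.4796 MJ
Pathway 3: 9289000 × 0.17 × 0.12 × 0.12 × 0.17 = 3865.71024 MJ
Total at Seal: 214.872 + 880.4796 + 3865.71024 = 4961.06184 MJ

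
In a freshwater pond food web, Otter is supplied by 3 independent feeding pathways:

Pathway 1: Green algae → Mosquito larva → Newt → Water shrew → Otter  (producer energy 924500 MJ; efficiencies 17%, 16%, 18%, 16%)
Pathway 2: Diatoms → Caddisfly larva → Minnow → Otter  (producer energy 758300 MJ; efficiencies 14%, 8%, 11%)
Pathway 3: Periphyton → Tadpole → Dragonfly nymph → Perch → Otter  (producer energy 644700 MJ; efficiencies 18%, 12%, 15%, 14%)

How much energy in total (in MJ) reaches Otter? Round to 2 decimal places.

Pathway 1: 924500 × 0.17 × 0.16 × 0.18 × 0.16 = 724.21632 MJ
Pathway 2: 758300 × 0.14 × 0.08 × 0.11 = 934.2256 MJ
Pathway 3: 644700 × 0.18 × 0.12 × 0.15 × 0.14 = 292.43592 MJ
Total at Otter: 724.21632 + 934.2256 + 292.43592 = 1950.87784 MJ

1950.88 MJ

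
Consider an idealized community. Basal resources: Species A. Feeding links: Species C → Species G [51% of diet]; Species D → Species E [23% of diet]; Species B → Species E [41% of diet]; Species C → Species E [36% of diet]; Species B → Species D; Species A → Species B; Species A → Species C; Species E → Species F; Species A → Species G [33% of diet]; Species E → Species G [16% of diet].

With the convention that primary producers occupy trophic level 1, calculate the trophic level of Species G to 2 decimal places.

2.87

Species B: 1 + 1 = 2
Species C: 1 + 1 = 2
Species D: 1 + 2 = 3
Species E: 1 + (0.41×2 + 0.23×3 + 0.36×2) = 3.23
Species F: 1 + 3.23 = 4.23
Species G: 1 + (0.51×2 + 0.16×3.23 + 0.33×1) = 2.8668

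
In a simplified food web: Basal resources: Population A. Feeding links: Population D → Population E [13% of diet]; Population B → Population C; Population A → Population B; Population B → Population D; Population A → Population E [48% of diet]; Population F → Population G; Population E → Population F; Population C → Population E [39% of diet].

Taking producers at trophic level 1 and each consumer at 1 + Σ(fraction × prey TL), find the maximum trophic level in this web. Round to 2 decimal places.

Population B: 1 + 1 = 2
Population C: 1 + 2 = 3
Population D: 1 + 2 = 3
Population E: 1 + (0.48×1 + 0.13×3 + 0.39×3) = 3.04
Population F: 1 + 3.04 = 4.04
Population G: 1 + 4.04 = 5.04

5.04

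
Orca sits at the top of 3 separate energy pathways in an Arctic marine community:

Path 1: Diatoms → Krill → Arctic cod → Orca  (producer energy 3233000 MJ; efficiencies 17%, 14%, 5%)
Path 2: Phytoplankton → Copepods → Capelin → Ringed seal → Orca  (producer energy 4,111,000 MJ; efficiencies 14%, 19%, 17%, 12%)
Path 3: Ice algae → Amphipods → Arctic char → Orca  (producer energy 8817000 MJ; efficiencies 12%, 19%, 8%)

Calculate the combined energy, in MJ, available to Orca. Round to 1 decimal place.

Path 1: 3233000 × 0.17 × 0.14 × 0.05 = 3847.27 MJ
Path 2: 4111000 × 0.14 × 0.19 × 0.17 × 0.12 = 2230.79304 MJ
Path 3: 8817000 × 0.12 × 0.19 × 0.08 = 16082.208 MJ
Total at Orca: 3847.27 + 2230.79304 + 16082.208 = 22160.27104 MJ

22160.3 MJ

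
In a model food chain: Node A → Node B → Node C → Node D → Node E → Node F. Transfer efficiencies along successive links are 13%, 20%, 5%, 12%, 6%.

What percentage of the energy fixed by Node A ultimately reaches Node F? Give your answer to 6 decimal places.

Product of link efficiencies: 0.13 × 0.2 × 0.05 × 0.12 × 0.06 = 0.00000936
As a percentage: 0.00000936 × 100 = 0.000936%

0.000936%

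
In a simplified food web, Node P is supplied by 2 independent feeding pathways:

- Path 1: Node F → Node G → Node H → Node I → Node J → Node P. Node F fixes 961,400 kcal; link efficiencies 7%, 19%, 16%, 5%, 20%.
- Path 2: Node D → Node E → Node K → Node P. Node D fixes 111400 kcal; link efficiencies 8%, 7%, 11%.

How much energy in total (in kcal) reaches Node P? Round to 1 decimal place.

89.1 kcal

Path 1: 961400 × 0.07 × 0.19 × 0.16 × 0.05 × 0.2 = 20.458592 kcal
Path 2: 111400 × 0.08 × 0.07 × 0.11 = 68.6224 kcal
Total at Node P: 20.458592 + 68.6224 = 89.080992 kcal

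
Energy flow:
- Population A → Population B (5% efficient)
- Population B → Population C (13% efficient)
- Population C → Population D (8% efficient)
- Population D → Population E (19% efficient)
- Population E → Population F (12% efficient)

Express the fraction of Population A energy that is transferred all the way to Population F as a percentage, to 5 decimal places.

0.00119%

Product of link efficiencies: 0.05 × 0.13 × 0.08 × 0.19 × 0.12 = 0.000011856
As a percentage: 0.000011856 × 100 = 0.00119%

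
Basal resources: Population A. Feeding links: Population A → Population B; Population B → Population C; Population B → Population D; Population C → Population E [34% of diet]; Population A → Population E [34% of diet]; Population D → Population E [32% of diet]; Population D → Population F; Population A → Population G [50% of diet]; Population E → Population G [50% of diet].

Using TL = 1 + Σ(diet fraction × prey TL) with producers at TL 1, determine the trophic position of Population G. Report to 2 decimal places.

Population B: 1 + 1 = 2
Population C: 1 + 2 = 3
Population D: 1 + 2 = 3
Population E: 1 + (0.34×3 + 0.34×1 + 0.32×3) = 3.32
Population F: 1 + 3 = 4
Population G: 1 + (0.5×1 + 0.5×3.32) = 3.16

3.16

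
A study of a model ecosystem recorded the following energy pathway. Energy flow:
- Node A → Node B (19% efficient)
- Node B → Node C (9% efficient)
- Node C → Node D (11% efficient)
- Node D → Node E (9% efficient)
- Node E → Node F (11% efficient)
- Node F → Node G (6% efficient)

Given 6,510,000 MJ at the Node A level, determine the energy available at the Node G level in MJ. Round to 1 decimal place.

Node B: 6510000 × 0.19 = 1236900 MJ
Node C: 1236900 × 0.09 = 111321 MJ
Node D: 111321 × 0.11 = 12245.31 MJ
Node E: 12245.31 × 0.09 = 1102.0779 MJ
Node F: 1102.0779 × 0.11 = 121.228569 MJ
Node G: 121.228569 × 0.06 = 7.27371414 MJ

7.3 MJ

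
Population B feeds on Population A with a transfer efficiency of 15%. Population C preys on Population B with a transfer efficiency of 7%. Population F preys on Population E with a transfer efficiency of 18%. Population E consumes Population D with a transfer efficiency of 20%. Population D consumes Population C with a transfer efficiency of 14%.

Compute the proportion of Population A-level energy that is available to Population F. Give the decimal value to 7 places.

Product of link efficiencies: 0.15 × 0.07 × 0.14 × 0.2 × 0.18 = 0.00005292

0.0000529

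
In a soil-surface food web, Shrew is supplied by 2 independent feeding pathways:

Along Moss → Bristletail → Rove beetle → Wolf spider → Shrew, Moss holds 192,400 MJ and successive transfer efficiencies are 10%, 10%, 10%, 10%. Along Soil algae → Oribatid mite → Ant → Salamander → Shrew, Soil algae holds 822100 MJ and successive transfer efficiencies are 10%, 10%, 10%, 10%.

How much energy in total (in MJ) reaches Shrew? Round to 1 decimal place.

101.5 MJ

Via Moss: 192400 × 0.1 × 0.1 × 0.1 × 0.1 = 19.24 MJ
Via Soil algae: 822100 × 0.1 × 0.1 × 0.1 × 0.1 = 82.21 MJ
Total at Shrew: 19.24 + 82.21 = 101.45 MJ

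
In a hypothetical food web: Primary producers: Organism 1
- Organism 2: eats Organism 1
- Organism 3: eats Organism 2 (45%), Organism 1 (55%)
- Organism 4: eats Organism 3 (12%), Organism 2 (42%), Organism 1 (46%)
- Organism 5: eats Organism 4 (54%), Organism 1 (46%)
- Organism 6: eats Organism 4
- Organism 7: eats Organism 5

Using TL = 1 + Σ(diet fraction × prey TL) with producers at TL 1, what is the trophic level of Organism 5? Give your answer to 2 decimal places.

Organism 2: 1 + 1 = 2
Organism 3: 1 + (0.45×2 + 0.55×1) = 2.45
Organism 4: 1 + (0.12×2.45 + 0.42×2 + 0.46×1) = 2.594
Organism 5: 1 + (0.54×2.594 + 0.46×1) = 2.86076
Organism 6: 1 + 2.594 = 3.594
Organism 7: 1 + 2.86076 = 3.86076

2.86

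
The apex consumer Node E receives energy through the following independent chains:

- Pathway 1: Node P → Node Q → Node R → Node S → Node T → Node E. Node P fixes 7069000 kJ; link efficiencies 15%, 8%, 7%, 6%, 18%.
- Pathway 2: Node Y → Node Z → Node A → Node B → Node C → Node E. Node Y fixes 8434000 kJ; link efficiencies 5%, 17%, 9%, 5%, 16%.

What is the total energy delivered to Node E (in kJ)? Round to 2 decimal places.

Pathway 1: 7069000 × 0.15 × 0.08 × 0.07 × 0.06 × 0.18 = 64.129968 kJ
Pathway 2: 8434000 × 0.05 × 0.17 × 0.09 × 0.05 × 0.16 = 51.61608 kJ
Total at Node E: 64.129968 + 51.61608 = 115.746048 kJ

115.75 kJ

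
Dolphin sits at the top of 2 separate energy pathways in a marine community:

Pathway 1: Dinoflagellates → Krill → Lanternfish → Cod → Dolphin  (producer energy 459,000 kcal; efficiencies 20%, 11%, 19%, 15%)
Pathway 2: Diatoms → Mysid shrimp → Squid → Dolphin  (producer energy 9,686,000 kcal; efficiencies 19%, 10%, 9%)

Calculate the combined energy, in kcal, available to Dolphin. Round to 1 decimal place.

Pathway 1: 459000 × 0.2 × 0.11 × 0.19 × 0.15 = 287.793 kcal
Pathway 2: 9686000 × 0.19 × 0.1 × 0.09 = 16563.06 kcal
Total at Dolphin: 287.793 + 16563.06 = 16850.853 kcal

16850.9 kcal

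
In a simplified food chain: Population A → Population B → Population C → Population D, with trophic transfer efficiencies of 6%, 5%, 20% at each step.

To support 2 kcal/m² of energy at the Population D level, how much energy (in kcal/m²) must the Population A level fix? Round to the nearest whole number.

Cumulative transfer efficiency: 0.06 × 0.05 × 0.2 = 0.0006
Population A energy = 2 / 0.0006 = 3333 kcal/m²

3333 kcal/m²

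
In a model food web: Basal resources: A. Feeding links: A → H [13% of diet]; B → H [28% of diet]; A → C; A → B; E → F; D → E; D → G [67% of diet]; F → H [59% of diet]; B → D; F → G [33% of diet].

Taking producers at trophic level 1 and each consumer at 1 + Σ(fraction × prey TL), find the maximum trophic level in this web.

5

B: 1 + 1 = 2
C: 1 + 1 = 2
D: 1 + 2 = 3
E: 1 + 3 = 4
F: 1 + 4 = 5
G: 1 + (0.67×3 + 0.33×5) = 4.66
H: 1 + (0.28×2 + 0.13×1 + 0.59×5) = 4.64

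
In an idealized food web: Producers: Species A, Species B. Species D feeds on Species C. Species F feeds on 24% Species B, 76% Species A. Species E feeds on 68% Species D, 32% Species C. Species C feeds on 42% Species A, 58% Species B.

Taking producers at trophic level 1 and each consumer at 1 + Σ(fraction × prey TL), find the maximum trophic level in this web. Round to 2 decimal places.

3.68

Species C: 1 + (0.42×1 + 0.58×1) = 2
Species D: 1 + 2 = 3
Species E: 1 + (0.68×3 + 0.32×2) = 3.68
Species F: 1 + (0.24×1 + 0.76×1) = 2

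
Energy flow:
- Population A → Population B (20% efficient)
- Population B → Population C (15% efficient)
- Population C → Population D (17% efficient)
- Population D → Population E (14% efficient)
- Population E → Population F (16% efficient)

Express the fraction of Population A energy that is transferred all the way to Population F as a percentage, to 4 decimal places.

Product of link efficiencies: 0.2 × 0.15 × 0.17 × 0.14 × 0.16 = 0.00011424
As a percentage: 0.00011424 × 100 = 0.0114%

0.0114%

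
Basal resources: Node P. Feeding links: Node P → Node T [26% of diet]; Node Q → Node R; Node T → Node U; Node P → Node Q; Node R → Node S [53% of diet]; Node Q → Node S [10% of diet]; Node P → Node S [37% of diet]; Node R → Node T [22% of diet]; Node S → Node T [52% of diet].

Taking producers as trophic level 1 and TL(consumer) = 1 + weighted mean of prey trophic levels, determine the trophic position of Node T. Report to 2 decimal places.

3.56

Node Q: 1 + 1 = 2
Node R: 1 + 2 = 3
Node S: 1 + (0.37×1 + 0.1×2 + 0.53×3) = 3.16
Node T: 1 + (0.22×3 + 0.26×1 + 0.52×3.16) = 3.5632
Node U: 1 + 3.5632 = 4.5632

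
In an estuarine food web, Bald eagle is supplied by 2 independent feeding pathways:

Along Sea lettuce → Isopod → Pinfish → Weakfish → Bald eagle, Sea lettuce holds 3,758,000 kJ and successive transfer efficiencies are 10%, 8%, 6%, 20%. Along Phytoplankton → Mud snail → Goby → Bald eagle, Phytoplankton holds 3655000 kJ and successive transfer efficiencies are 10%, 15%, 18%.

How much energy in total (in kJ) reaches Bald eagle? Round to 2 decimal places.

10229.27 kJ

Via Sea lettuce: 3758000 × 0.1 × 0.08 × 0.06 × 0.2 = 360.768 kJ
Via Phytoplankton: 3655000 × 0.1 × 0.15 × 0.18 = 9868.5 kJ
Total at Bald eagle: 360.768 + 9868.5 = 10229.268 kJ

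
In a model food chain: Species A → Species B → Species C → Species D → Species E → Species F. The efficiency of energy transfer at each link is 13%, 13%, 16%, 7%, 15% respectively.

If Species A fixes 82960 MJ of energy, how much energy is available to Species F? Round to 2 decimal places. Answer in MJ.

Species B: 82960 × 0.13 = 10784.8 MJ
Species C: 10784.8 × 0.13 = 1402.024 MJ
Species D: 1402.024 × 0.16 = 224.32384 MJ
Species E: 224.32384 × 0.07 = 15.7026688 MJ
Species F: 15.7026688 × 0.15 = 2.35540032 MJ

2.36 MJ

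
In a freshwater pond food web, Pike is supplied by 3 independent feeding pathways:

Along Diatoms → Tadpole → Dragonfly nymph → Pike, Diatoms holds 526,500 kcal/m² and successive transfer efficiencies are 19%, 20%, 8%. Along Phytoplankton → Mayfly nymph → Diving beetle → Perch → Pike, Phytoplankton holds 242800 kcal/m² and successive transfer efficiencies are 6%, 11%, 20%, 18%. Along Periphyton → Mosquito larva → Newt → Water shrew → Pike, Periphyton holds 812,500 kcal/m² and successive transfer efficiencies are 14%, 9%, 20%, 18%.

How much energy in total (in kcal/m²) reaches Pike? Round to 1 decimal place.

2026.8 kcal/m²

Via Diatoms: 526500 × 0.19 × 0.2 × 0.08 = 1600.56 kcal/m²
Via Phytoplankton: 242800 × 0.06 × 0.11 × 0.2 × 0.18 = 57.68928 kcal/m²
Via Periphyton: 812500 × 0.14 × 0.09 × 0.2 × 0.18 = 368.55 kcal/m²
Total at Pike: 1600.56 + 57.68928 + 368.55 = 2026.79928 kcal/m²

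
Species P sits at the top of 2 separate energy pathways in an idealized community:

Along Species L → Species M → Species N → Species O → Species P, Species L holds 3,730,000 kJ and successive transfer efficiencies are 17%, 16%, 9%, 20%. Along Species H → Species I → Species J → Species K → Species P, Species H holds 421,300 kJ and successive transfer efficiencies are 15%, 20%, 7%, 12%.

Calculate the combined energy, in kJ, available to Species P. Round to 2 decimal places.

Via Species L: 3730000 × 0.17 × 0.16 × 0.09 × 0.2 = 1826.208 kJ
Via Species H: 421300 × 0.15 × 0.2 × 0.07 × 0.12 = 106.1676 kJ
Total at Species P: 1826.208 + 106.1676 = 1932.3756 kJ

1932.38 kJ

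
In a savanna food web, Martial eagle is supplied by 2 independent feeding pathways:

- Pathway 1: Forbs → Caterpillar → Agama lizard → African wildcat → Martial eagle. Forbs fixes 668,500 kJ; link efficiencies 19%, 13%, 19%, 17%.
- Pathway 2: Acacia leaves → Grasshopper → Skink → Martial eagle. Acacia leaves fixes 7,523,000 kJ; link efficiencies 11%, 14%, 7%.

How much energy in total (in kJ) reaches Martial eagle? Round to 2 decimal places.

8643.13 kJ

Pathway 1: 668500 × 0.19 × 0.13 × 0.19 × 0.17 = 533.335985 kJ
Pathway 2: 7523000 × 0.11 × 0.14 × 0.07 = 8109.794 kJ
Total at Martial eagle: 533.335985 + 8109.794 = 8643.129985 kJ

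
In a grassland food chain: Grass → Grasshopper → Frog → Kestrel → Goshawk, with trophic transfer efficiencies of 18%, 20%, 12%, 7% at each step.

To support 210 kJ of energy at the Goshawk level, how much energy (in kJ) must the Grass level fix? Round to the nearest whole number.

Cumulative transfer efficiency: 0.18 × 0.2 × 0.12 × 0.07 = 0.0003024
Grass energy = 210 / 0.0003024 = 694444 kJ

694444 kJ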